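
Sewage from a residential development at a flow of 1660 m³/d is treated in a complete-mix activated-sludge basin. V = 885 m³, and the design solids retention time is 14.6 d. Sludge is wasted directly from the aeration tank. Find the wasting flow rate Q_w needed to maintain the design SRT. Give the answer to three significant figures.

Q_w ≈ 60.6 m³/d

Wasting from the aeration tank: Q_w = V / θ_c = 885.0 / 14.6 = 60.62 m³/d.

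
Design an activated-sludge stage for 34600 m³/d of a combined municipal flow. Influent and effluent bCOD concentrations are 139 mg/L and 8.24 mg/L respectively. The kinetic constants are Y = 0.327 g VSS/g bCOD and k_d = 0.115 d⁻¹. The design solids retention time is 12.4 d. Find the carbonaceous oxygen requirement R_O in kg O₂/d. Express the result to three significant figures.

Y_obs = Y / (1 + k_d θ_c) = 0.327 / (1 + 0.115 × 12.4) = 0.327 / 2.426 = 0.1348.
Mass of bCOD removed per day: Q(S₀ − S) = 34600 × 130.8 g/m³ = 4524 kg/d.
P_X = Y_obs·Q·(S₀ − S) = 0.1348 × 4524 = 609.8 kg VSS/d.
R_O = Q·(S₀ − S) − 1.42·P_X = 4524 − 1.42 × 609.8 = 3658 kg O₂/d.

R_O ≈ 3660 kg O₂/d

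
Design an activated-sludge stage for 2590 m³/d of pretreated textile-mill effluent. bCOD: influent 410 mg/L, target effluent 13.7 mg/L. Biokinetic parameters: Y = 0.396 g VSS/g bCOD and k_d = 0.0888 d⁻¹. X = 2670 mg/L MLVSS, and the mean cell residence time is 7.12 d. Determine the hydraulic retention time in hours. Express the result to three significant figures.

τ ≈ 6.15 h

From the SRT design equation V = Y Q (S₀−S) θ_c / [X (1 + k_d θ_c)] = 0.396 × 2590 × (410 − 13.7) × 7.12 / [2670 × (1 + 0.0888 × 7.12)] = 2.89×10^6 / 4358 = 664.0 m³.
HRT = V/Q = 664.0 m³ / 2590 m³·d⁻¹ = 0.2564 d × 24 = 6.153 h.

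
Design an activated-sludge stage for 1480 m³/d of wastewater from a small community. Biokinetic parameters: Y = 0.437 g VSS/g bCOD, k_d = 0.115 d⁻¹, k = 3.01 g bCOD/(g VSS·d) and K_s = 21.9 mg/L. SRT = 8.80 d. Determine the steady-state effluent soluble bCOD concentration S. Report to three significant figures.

S ≈ 4.61 mg/L

Effluent substrate depends only on kinetics and SRT: S = K_s(1 + k_d θ_c) / [θ_c(Yk − k_d) − 1] = 21.9 × (1 + 0.115 × 8.80) / [8.80 × (0.437 × 3.01 − 0.115) − 1] = 44.06 / 9.563 = 4.608 mg/L.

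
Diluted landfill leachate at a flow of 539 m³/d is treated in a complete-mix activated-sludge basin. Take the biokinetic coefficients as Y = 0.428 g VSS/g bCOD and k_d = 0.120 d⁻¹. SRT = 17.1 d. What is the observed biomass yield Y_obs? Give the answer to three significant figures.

Y_obs ≈ 0.140 g VSS/g bCOD

Y_obs = Y / (1 + k_d θ_c) = 0.428 / (1 + 0.120 × 17.1) = 0.428 / 3.052 = 0.1402.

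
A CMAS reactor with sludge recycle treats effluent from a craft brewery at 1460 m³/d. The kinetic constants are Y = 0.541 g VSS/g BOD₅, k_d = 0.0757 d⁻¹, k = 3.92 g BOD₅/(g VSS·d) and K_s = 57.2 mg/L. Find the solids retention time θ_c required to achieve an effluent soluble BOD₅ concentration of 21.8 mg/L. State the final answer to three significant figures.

Specific growth rate at S = 21.8 mg/L: μ = YkS/(K_s+S) = 0.541·3.92·21.8/(57.2+21.8) = 0.5852 d⁻¹.
θ_c = 1/(μ − k_d) = 1/(0.5852 − 0.0757) = 1/0.5095 = 1.963 d.

θ_c ≈ 1.96 d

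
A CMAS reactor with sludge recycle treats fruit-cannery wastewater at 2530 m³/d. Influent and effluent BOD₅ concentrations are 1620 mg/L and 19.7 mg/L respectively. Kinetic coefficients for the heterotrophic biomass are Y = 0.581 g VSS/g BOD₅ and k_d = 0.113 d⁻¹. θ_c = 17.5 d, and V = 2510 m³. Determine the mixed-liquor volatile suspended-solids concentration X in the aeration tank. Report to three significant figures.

X = Y·Q·ΔS·θ_c / [V·(1 + k_d θ_c)] = 0.581 × 2530 × (1620 − 19.7) × 17.5 / [2510 × (1 + 0.113 × 17.5)] = 5508 mg/L.

X ≈ 5510 mg/L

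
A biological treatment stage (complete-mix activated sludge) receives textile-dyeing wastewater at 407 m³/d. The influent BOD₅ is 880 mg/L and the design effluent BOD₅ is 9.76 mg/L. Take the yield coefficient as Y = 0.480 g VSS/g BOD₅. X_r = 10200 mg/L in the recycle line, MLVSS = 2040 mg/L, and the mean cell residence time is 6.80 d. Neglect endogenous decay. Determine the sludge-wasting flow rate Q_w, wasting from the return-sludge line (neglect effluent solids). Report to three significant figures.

Q_w ≈ 16.7 m³/d

V·X = Y·Q·ΔS·θ_c gives V = 0.480 × 407 × (880 − 9.76) × 6.80 / 2040 = 566.7 m³.
Q_w = (V·X)/(θ_c X_r) = 566.7 × 2040 / (6.80 × 10200) = 16.67 m³/d.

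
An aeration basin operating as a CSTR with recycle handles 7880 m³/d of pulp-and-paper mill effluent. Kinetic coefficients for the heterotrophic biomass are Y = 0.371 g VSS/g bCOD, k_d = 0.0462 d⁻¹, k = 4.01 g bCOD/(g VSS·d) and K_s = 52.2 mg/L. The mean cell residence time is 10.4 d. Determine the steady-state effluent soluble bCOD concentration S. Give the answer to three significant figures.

S ≈ 5.52 mg/L

From the Monod/SRT balance for a CMAS, S = K_s·(1+k_d θ_c)/[θ_c·(Y k − k_d) − 1] = 52.2 × (1 + 0.0462 × 10.4) / [10.4 × (0.371 × 4.01 − 0.0462) − 1] = 77.28 / 13.99 = 5.523 mg/L.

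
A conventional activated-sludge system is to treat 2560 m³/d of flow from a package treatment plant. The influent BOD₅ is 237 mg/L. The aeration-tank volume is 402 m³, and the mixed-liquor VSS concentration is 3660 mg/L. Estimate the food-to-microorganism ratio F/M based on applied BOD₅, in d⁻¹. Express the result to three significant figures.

F/M = applied load / biomass = Q·S₀/(V·X) = 2560 × 237 / (402.0 × 3660) = 0.4124 d⁻¹.

F/M ≈ 0.412 d⁻¹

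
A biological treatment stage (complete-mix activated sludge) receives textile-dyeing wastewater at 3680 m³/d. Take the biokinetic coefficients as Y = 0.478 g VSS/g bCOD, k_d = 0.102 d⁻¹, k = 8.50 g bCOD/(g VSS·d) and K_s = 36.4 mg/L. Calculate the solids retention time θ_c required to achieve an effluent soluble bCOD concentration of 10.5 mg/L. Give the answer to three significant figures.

At the target effluent, Y k S/(K_s+S) = 0.478×8.50×10.5/46.90 = 0.9096 d⁻¹.
Then 1/θ_c = μ − k_d = 0.9096 − 0.102 = 0.8076 d⁻¹, giving θ_c = 1.238 d.

θ_c ≈ 1.24 d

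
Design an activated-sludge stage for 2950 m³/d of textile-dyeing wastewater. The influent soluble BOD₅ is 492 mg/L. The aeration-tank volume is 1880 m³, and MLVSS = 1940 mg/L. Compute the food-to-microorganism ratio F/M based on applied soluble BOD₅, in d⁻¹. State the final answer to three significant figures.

F/M = Q·S₀ / (V·X) = 2950 × 492 / (1880 × 1940) = 0.3979 g soluble BOD₅·(g VSS·d)⁻¹.

F/M ≈ 0.398 d⁻¹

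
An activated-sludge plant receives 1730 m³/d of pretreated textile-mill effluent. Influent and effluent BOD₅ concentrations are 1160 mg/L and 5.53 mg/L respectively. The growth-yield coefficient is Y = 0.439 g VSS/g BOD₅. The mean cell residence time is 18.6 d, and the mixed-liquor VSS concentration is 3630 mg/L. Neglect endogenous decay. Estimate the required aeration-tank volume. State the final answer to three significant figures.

V ≈ 4490 m³

With k_d = 0 the design equation reduces to V = Y Q (S₀−S) θ_c / X = 0.439 × 1730 × (1160 − 5.53) × 18.6 / 3630 = 4493 m³.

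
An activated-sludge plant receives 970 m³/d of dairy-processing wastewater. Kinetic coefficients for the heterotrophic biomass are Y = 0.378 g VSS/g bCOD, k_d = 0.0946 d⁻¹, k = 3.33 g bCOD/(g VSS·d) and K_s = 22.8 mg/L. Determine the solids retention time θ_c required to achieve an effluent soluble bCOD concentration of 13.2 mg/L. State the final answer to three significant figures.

θ_c ≈ 2.73 d

Specific growth rate at S = 13.2 mg/L: μ = YkS/(K_s+S) = 0.378·3.33·13.2/(22.8+13.2) = 0.4615 d⁻¹.
θ_c = 1/(μ − k_d) = 1/(0.4615 − 0.0946) = 1/0.3669 = 2.725 d.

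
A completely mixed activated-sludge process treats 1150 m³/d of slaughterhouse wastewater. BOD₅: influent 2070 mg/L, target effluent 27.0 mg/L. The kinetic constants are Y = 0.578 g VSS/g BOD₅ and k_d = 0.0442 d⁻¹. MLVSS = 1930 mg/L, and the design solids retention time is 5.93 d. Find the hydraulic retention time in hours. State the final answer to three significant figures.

τ ≈ 69.0 h

Steady-state biomass mass balance: V·X·(1 + k_d·θ_c) = Y·Q·(S₀ − S)·θ_c, so V = 0.578 × 1150 × (2070 − 27.0) × 5.93 / [1930 × (1 + 0.0442 × 5.93)] = 8.05×10^6 / 2436 = 3306 m³.
HRT = V/Q = 3306 m³ / 1150 m³·d⁻¹ = 2.875 d × 24 = 68.99 h.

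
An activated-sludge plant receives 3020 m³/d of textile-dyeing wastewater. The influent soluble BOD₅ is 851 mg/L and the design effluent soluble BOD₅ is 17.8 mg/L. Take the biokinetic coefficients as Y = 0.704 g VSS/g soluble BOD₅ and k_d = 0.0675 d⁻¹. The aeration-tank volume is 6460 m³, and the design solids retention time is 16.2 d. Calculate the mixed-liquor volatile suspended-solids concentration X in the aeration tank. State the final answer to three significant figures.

X ≈ 2120 mg/L

From V·X·(1 + k_d·θ_c) = Y·Q·(S₀ − S)·θ_c: X = 0.704 × 3020 × (851 − 17.8) × 16.2 / [6460 × (1 + 0.0675 × 16.2)] = 2122 mg/L.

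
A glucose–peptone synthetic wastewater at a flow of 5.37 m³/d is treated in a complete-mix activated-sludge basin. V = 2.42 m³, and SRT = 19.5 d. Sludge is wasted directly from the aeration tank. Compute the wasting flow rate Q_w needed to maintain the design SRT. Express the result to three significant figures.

For wasting at MLVSS concentration, Q_w = V/θ_c = 2.420/19.5 = 0.1241 m³/d.

Q_w ≈ 0.124 m³/d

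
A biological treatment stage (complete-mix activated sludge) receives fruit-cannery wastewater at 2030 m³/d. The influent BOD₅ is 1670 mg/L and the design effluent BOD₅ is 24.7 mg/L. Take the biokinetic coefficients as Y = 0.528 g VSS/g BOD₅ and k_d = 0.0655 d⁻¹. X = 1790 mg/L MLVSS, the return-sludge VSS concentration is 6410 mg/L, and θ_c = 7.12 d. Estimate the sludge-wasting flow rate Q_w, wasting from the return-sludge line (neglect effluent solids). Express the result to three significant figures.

Rearranging the biomass balance for a CMAS with decay, V = Y·Q·ΔS·θ_c / [X·(1+k_d θ_c)] = 0.528 × 2030 × (1670 − 24.7) × 7.12 / [1790 × (1 + 0.0655 × 7.12)] = 1.26×10^7 / 2625 = 4784 m³.
θ_c = V·X/(Q_w·X_r) when wasting from the recycle, so Q_w = V·X/(θ_c·X_r) = 4784 × 1790 / (7.12 × 6410) = 187.6 m³/d.

Q_w ≈ 188 m³/d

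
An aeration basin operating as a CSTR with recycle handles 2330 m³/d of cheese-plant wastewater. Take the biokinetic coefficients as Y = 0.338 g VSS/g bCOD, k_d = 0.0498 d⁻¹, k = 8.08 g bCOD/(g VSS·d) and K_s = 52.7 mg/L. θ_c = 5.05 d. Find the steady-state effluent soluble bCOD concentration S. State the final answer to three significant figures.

S ≈ 5.26 mg/L

For a completely mixed reactor with recycle the Lawrence–McCarty relation gives S = K_s·(1 + k_d·θ_c) / [θ_c·(Y·k − k_d) − 1] = 52.7 × (1 + 0.0498 × 5.05) / [5.05 × (0.338 × 8.08 − 0.0498) − 1] = 65.95 / 12.54 = 5.259 mg/L.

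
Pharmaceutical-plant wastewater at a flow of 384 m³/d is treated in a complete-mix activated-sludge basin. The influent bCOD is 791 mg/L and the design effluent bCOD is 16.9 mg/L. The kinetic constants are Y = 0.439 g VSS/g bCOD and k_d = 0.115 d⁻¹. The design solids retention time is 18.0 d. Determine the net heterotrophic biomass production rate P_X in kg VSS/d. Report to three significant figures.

Y_obs = Y / (1 + k_d θ_c) = 0.439 / (1 + 0.115 × 18.0) = 0.439 / 3.070 = 0.1430.
Q·(S₀ − S) = 384 × (791 − 16.9) × 10⁻³ = 297.3 kg/d removed.
P_X = Y_obs · Q(S₀ − S) = 0.1430 × 297.3 = 42.51 kg VSS/d.

P_X ≈ 42.5 kg VSS/d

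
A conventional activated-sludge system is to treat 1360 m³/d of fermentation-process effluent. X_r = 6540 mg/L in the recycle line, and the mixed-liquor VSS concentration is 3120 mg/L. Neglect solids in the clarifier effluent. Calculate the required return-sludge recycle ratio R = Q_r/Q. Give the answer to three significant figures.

R ≈ 0.912

Mass balance around the secondary clarifier (neglecting effluent solids): R = X / (X_r − X) = 3120 / (6540 − 3120) = 0.9123.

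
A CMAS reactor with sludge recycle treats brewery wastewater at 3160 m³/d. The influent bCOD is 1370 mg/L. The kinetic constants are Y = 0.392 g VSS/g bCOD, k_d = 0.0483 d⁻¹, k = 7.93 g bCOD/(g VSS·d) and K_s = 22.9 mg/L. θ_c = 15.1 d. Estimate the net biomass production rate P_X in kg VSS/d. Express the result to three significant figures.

P_X ≈ 981 kg VSS/d

From the Monod/SRT balance for a CMAS, S = K_s·(1+k_d θ_c)/[θ_c·(Y k − k_d) − 1] = 22.9 × (1 + 0.0483 × 15.1) / [15.1 × (0.392 × 7.93 − 0.0483) − 1] = 39.60 / 45.21 = 0.8760 mg/L.
Observed yield with endogenous decay: Y_obs = Y / (1 + k_d·θ_c) = 0.392 / (1 + 0.0483 × 15.1) = 0.392 / 1.729 = 0.2267 g VSS/g bCOD.
ΔS = 1370 − 0.876 = 1369 mg/L, so the substrate removal rate is 3160 × 1369/1000 = 4326 kg bCOD/d.
Net biomass production P_X = Y_obs × Q·(S₀ − S) = 0.2267 × 4326 = 980.7 kg VSS/d.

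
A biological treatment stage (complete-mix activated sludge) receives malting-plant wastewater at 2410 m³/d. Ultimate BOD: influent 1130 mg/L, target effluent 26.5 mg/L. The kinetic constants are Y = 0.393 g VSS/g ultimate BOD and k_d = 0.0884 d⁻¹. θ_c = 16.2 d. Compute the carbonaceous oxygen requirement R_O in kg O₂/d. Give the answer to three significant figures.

R_O ≈ 2050 kg O₂/d

Correct the yield for decay: Y_obs = Y/(1 + k_d θ_c) = 0.393 / (1 + 0.0884 × 16.2) = 0.393 / 2.432 = 0.1616.
ΔS = 1130 − 26.5 = 1104 mg/L, so the substrate removal rate is 2410 × 1104/1000 = 2659 kg ultimate BOD/d.
P_X = Y_obs·Q·(S₀ − S) = 0.1616 × 2659 = 429.7 kg VSS/d.
R_O = Q·(S₀ − S) − 1.42·P_X = 2659 − 1.42 × 429.7 = 2049 kg O₂/d.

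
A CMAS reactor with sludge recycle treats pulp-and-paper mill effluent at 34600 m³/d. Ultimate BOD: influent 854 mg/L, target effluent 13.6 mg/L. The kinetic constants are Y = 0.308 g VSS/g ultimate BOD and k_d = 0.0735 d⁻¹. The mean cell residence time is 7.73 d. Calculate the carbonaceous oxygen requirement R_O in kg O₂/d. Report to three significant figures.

Observed yield with endogenous decay: Y_obs = Y / (1 + k_d·θ_c) = 0.308 / (1 + 0.0735 × 7.73) = 0.308 / 1.568 = 0.1964 g VSS/g ultimate BOD.
ΔS = 854 − 13.6 = 840.4 mg/L, so the substrate removal rate is 34600 × 840.4/1000 = 29078 kg ultimate BOD/d.
Biomass synthesised: P_X = Y_obs × 29078 = 5711 kg VSS/d.
R_O = Q·(S₀ − S) − 1.42·P_X = 29078 − 1.42 × 5711 = 20968 kg O₂/d.

R_O ≈ 21000 kg O₂/d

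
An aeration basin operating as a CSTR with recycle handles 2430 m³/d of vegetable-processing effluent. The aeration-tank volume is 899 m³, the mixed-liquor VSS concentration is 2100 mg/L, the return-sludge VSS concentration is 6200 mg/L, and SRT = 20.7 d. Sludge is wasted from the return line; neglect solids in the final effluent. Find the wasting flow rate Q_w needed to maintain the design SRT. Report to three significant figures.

θ_c = V·X/(Q_w·X_r) when wasting from the recycle, so Q_w = V·X/(θ_c·X_r) = 899.0 × 2100 / (20.7 × 6200) = 14.71 m³/d.

Q_w ≈ 14.7 m³/d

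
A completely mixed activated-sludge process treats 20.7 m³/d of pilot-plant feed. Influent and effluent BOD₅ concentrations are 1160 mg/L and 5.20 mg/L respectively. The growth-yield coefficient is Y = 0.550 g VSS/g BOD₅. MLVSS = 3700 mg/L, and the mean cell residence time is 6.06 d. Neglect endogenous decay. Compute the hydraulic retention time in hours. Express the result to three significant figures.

Biomass mass balance (decay neglected): V·X = Y·Q·(S₀ − S)·θ_c, so V = 0.550 × 20.7 × (1160 − 5.20) × 6.06 / 3700 = 21.53 m³.
Hydraulic retention time τ = V/Q = 21.53 / 20.7 = 1.040 d = 24.97 h.

τ ≈ 25.0 h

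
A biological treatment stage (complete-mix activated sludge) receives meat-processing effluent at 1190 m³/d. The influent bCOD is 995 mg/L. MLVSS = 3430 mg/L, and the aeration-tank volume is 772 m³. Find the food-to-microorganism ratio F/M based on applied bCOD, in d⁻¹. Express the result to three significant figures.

F/M ≈ 0.447 d⁻¹

F/M = applied load / biomass = Q·S₀/(V·X) = 1190 × 995 / (772.0 × 3430) = 0.4472 d⁻¹.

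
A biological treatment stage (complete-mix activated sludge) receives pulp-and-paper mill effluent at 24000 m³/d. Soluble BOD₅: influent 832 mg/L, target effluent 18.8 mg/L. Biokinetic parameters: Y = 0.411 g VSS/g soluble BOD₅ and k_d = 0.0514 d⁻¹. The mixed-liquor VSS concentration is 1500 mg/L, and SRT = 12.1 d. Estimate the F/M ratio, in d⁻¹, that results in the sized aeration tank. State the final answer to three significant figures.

F/M ≈ 0.334 d⁻¹

Steady-state biomass mass balance: V·X·(1 + k_d·θ_c) = Y·Q·(S₀ − S)·θ_c, so V = 0.411 × 24000 × (832 − 18.8) × 12.1 / [1500 × (1 + 0.0514 × 12.1)] = 9.71×10^7 / 2433 = 39894 m³.
F/M = applied load / biomass = Q·S₀/(V·X) = 24000 × 832 / (39894 × 1500) = 0.3337 d⁻¹.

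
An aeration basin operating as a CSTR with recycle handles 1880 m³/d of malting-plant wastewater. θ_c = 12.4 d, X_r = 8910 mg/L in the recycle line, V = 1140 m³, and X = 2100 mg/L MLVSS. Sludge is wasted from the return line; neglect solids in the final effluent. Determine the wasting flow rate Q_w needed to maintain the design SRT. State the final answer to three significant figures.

Q_w ≈ 21.7 m³/d

Wasting from the return line (neglecting effluent solids): Q_w = V·X / (θ_c·X_r) = 1140 × 2100 / (12.4 × 8910) = 21.67 m³/d.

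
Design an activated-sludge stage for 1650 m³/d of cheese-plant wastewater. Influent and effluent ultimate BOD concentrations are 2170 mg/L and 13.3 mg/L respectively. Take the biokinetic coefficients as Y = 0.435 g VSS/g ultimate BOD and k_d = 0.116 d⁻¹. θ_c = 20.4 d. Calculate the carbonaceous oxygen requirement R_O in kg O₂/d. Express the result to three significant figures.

Correct the yield for decay: Y_obs = Y/(1 + k_d θ_c) = 0.435 / (1 + 0.116 × 20.4) = 0.435 / 3.366 = 0.1292.
Q·(S₀ − S) = 1650 × (2170 − 13.3) × 10⁻³ = 3559 kg/d removed.
Biomass synthesised: P_X = Y_obs × 3559 = 459.8 kg VSS/d.
R_O = Q·ΔS − 1.42 P_X = 3559 − 653.0 = 2906 kg O₂/d.

R_O ≈ 2910 kg O₂/d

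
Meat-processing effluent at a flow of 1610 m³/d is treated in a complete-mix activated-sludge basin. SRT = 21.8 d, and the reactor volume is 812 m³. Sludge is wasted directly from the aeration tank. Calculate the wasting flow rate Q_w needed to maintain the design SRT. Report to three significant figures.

Wasting from the aeration tank: Q_w = V / θ_c = 812.0 / 21.8 = 37.25 m³/d.

Q_w ≈ 37.2 m³/d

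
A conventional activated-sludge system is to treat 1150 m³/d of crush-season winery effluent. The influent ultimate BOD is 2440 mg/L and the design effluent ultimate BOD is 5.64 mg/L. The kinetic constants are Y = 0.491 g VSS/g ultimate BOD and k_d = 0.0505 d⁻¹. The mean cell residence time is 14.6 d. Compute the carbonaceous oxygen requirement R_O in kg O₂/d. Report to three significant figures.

Y_obs = Y / (1 + k_d θ_c) = 0.491 / (1 + 0.0505 × 14.6) = 0.491 / 1.737 = 0.2826.
Mass of ultimate BOD removed per day: Q(S₀ − S) = 1150 × 2434 g/m³ = 2800 kg/d.
Biomass synthesised: P_X = Y_obs × 2800 = 791.2 kg VSS/d.
R_O = Q·(S₀ − S) − 1.42·P_X = 2800 − 1.42 × 791.2 = 1676 kg O₂/d.

R_O ≈ 1680 kg O₂/d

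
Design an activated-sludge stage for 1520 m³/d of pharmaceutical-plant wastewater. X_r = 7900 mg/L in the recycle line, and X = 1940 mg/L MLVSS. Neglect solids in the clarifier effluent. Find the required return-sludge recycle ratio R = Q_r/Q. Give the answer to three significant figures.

R ≈ 0.326

R = Q_r/Q = X/(X_r − X) = 1940 / (7900 − 1940) = 0.3255.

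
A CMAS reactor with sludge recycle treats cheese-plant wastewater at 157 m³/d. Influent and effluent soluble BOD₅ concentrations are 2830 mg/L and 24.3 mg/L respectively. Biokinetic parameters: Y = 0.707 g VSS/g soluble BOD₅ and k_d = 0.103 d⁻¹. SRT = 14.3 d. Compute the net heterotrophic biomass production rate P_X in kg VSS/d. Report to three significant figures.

P_X ≈ 126 kg VSS/d

Y_obs = Y / (1 + k_d θ_c) = 0.707 / (1 + 0.103 × 14.3) = 0.707 / 2.473 = 0.2859.
Substrate removed = Q·(S₀ − S) = 157 m³/d × (2830 − 24.3) g/m³ = 4.4×10^5 g/d = 440.5 kg/d.
P_X = Y_obs · Q(S₀ − S) = 0.2859 × 440.5 = 125.9 kg VSS/d.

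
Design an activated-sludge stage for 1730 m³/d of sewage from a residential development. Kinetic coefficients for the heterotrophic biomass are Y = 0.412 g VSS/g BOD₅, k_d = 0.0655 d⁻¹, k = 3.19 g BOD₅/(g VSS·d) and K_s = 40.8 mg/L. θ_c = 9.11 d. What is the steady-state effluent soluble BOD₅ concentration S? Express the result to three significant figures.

S ≈ 6.28 mg/L

For a completely mixed reactor with recycle the Lawrence–McCarty relation gives S = K_s·(1 + k_d·θ_c) / [θ_c·(Y·k − k_d) − 1] = 40.8 × (1 + 0.0655 × 9.11) / [9.11 × (0.412 × 3.19 − 0.0655) − 1] = 65.15 / 10.38 = 6.278 mg/L.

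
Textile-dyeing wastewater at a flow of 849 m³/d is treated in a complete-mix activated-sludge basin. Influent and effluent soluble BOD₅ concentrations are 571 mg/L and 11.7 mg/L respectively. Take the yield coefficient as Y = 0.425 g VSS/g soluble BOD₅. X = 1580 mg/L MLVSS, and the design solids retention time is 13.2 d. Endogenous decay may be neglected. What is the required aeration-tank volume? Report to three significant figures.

V ≈ 1690 m³

With k_d = 0 the design equation reduces to V = Y Q (S₀−S) θ_c / X = 0.425 × 849 × (571 − 11.7) × 13.2 / 1580 = 1686 m³.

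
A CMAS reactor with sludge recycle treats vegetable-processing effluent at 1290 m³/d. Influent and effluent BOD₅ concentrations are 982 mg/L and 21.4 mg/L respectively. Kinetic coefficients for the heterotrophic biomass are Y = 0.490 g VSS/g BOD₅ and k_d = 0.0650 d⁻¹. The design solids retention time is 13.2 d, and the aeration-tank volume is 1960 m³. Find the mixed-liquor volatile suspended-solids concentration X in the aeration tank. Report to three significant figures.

From V·X·(1 + k_d·θ_c) = Y·Q·(S₀ − S)·θ_c: X = 0.490 × 1290 × (982 − 21.4) × 13.2 / [1960 × (1 + 0.0650 × 13.2)] = 2201 mg/L.

X ≈ 2200 mg/L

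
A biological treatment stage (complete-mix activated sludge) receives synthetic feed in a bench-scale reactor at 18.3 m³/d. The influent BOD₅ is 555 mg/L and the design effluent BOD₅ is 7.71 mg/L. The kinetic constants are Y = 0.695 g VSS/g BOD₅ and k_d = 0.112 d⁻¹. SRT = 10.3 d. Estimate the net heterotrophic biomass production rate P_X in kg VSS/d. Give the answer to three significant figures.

Correct the yield for decay: Y_obs = Y/(1 + k_d θ_c) = 0.695 / (1 + 0.112 × 10.3) = 0.695 / 2.154 = 0.3227.
ΔS = 555 − 7.71 = 547.3 mg/L, so the substrate removal rate is 18.3 × 547.3/1000 = 10.02 kg BOD₅/d.
So the net sludge growth is P_X = 0.3227 × 10.02 = 3.232 kg VSS/d.

P_X ≈ 3.23 kg VSS/d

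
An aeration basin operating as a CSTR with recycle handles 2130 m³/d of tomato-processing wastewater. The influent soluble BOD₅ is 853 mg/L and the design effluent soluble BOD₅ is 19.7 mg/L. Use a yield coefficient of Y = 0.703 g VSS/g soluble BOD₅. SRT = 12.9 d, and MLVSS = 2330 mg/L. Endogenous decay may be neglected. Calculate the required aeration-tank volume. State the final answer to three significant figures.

Biomass mass balance (decay neglected): V·X = Y·Q·(S₀ − S)·θ_c, so V = 0.703 × 2130 × (853 − 19.7) × 12.9 / 2330 = 6908 m³.

V ≈ 6910 m³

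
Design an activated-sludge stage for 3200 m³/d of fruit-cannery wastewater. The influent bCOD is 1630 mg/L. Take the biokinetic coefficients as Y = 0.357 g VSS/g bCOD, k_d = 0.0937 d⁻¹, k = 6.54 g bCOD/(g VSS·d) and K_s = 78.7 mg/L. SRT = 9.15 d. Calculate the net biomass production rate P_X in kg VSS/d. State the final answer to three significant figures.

P_X ≈ 998 kg VSS/d

Effluent substrate depends only on kinetics and SRT: S = K_s(1 + k_d θ_c) / [θ_c(Yk − k_d) − 1] = 78.7 × (1 + 0.0937 × 9.15) / [9.15 × (0.357 × 6.54 − 0.0937) − 1] = 146.2 / 19.51 = 7.494 mg/L.
Observed yield with endogenous decay: Y_obs = Y / (1 + k_d·θ_c) = 0.357 / (1 + 0.0937 × 9.15) = 0.357 / 1.857 = 0.1922 g VSS/g bCOD.
Substrate removed = Q·(S₀ − S) = 3200 m³/d × (1630 − 7.49) g/m³ = 5.19×10^6 g/d = 5192 kg/d.
Biomass produced: P_X = Y_obs·Q·ΔS = 0.1922 × 5192 ≈ 998.0 kg VSS/d.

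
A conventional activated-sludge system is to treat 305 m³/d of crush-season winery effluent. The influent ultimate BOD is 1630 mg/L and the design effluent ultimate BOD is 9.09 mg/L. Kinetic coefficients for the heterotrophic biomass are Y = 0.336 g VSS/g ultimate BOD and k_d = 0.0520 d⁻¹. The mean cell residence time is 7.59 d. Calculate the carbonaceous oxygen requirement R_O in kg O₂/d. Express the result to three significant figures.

R_O ≈ 325 kg O₂/d

Correct the yield for decay: Y_obs = Y/(1 + k_d θ_c) = 0.336 / (1 + 0.0520 × 7.59) = 0.336 / 1.395 = 0.2409.
Substrate removed = Q·(S₀ − S) = 305 m³/d × (1630 − 9.09) g/m³ = 4.94×10^5 g/d = 494.4 kg/d.
Biomass synthesised: P_X = Y_obs × 494.4 = 119.1 kg VSS/d.
Carbonaceous O₂ demand = substrate oxidised − cell-mass equivalent = 494.4 − 1.42 × 119.1 = 325.3 kg O₂/d.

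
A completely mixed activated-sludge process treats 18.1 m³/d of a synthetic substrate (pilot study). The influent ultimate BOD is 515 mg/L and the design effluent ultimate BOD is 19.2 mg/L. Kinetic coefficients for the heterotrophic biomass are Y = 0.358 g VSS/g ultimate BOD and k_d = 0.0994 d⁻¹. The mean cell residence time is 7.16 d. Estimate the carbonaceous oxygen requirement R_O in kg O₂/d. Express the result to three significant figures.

R_O ≈ 6.31 kg O₂/d

Observed yield with endogenous decay: Y_obs = Y / (1 + k_d·θ_c) = 0.358 / (1 + 0.0994 × 7.16) = 0.358 / 1.712 = 0.2091 g VSS/g ultimate BOD.
ΔS = 515 − 19.2 = 495.8 mg/L, so the substrate removal rate is 18.1 × 495.8/1000 = 8.974 kg ultimate BOD/d.
Net sludge production P_X = 0.2091 × 8.974 = 1.877 kg VSS/d.
R_O = Q·(S₀ − S) − 1.42·P_X = 8.974 − 1.42 × 1.877 = 6.309 kg O₂/d.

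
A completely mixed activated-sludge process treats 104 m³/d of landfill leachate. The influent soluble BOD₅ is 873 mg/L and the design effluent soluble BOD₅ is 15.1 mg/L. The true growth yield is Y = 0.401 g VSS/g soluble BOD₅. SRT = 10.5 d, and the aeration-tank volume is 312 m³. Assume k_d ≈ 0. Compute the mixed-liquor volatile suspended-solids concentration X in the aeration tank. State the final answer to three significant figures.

X ≈ 1200 mg/L

Without decay, X = Y Q (S₀−S) θ_c / V = 0.401 × 104 × (873 − 15.1) × 10.5 / 312 = 1204 mg/L.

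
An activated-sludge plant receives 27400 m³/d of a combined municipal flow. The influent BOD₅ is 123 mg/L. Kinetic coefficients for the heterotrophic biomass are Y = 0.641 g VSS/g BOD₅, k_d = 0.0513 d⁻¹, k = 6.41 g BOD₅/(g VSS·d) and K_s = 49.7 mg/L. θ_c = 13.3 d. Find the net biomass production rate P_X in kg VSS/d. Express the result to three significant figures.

For a completely mixed reactor with recycle the Lawrence–McCarty relation gives S = K_s·(1 + k_d·θ_c) / [θ_c·(Y·k − k_d) − 1] = 49.7 × (1 + 0.0513 × 13.3) / [13.3 × (0.641 × 6.41 − 0.0513) − 1] = 83.61 / 52.96 = 1.579 mg/L.
Correct the yield for decay: Y_obs = Y/(1 + k_d θ_c) = 0.641 / (1 + 0.0513 × 13.3) = 0.641 / 1.682 = 0.3810.
ΔS = 123 − 1.58 = 121.4 mg/L, so the substrate removal rate is 27400 × 121.4/1000 = 3327 kg BOD₅/d.
Net biomass production P_X = Y_obs × Q·(S₀ − S) = 0.3810 × 3327 = 1268 kg VSS/d.

P_X ≈ 1270 kg VSS/d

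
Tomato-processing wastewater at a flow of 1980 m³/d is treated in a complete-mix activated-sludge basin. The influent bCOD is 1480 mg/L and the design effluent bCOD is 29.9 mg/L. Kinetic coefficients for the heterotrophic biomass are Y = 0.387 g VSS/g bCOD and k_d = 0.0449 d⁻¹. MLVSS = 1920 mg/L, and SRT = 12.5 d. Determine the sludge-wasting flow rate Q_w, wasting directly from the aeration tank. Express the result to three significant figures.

From the SRT design equation V = Y Q (S₀−S) θ_c / [X (1 + k_d θ_c)] = 0.387 × 1980 × (1480 − 29.9) × 12.5 / [1920 × (1 + 0.0449 × 12.5)] = 1.39×10^7 / 2998 = 4634 m³.
With mixed-liquor wasting, θ_c = V/Q_w, so Q_w = V/θ_c = 4634/12.5 = 370.7 m³/d.

Q_w ≈ 371 m³/d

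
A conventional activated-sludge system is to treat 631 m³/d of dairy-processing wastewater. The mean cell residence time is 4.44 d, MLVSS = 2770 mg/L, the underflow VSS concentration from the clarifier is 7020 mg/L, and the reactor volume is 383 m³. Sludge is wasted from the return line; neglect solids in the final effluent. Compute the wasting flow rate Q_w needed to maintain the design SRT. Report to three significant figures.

θ_c = V·X/(Q_w·X_r) when wasting from the recycle, so Q_w = V·X/(θ_c·X_r) = 383.0 × 2770 / (4.44 × 7020) = 34.04 m³/d.

Q_w ≈ 34.0 m³/d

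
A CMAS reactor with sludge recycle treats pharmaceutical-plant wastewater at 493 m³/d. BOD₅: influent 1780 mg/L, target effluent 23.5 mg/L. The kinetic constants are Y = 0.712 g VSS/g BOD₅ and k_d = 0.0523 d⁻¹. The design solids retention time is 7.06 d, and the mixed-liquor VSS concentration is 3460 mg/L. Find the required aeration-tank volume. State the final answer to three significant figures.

V ≈ 919 m³

Rearranging the biomass balance for a CMAS with decay, V = Y·Q·ΔS·θ_c / [X·(1+k_d θ_c)] = 0.712 × 493 × (1780 − 23.5) × 7.06 / [3460 × (1 + 0.0523 × 7.06)] = 4.35×10^6 / 4738 = 918.8 m³.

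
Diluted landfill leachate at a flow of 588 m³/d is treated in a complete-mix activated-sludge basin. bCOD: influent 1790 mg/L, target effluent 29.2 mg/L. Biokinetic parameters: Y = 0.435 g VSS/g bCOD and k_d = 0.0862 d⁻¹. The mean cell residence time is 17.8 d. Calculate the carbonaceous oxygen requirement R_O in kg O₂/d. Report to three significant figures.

Correct the yield for decay: Y_obs = Y/(1 + k_d θ_c) = 0.435 / (1 + 0.0862 × 17.8) = 0.435 / 2.534 = 0.1716.
ΔS = 1790 − 29.2 = 1761 mg/L, so the substrate removal rate is 588 × 1761/1000 = 1035 kg bCOD/d.
Net sludge production P_X = 0.1716 × 1035 = 177.7 kg VSS/d.
Carbonaceous O₂ demand = substrate oxidised − cell-mass equivalent = 1035 − 1.42 × 177.7 = 783.0 kg O₂/d.

R_O ≈ 783 kg O₂/d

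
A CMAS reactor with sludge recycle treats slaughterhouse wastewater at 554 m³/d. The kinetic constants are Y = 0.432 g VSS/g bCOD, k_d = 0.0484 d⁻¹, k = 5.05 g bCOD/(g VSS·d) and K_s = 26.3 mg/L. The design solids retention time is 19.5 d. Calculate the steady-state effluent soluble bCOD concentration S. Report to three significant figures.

Effluent substrate depends only on kinetics and SRT: S = K_s(1 + k_d θ_c) / [θ_c(Yk − k_d) − 1] = 26.3 × (1 + 0.0484 × 19.5) / [19.5 × (0.432 × 5.05 − 0.0484) − 1] = 51.12 / 40.60 = 1.259 mg/L.

S ≈ 1.26 mg/L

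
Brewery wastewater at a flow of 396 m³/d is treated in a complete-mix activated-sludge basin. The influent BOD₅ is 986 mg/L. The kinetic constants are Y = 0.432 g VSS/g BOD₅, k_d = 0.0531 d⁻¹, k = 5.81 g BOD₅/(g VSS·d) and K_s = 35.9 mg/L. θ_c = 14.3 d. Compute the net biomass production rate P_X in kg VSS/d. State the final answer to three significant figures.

From the Monod/SRT balance for a CMAS, S = K_s·(1+k_d θ_c)/[θ_c·(Y k − k_d) − 1] = 35.9 × (1 + 0.0531 × 14.3) / [14.3 × (0.432 × 5.81 − 0.0531) − 1] = 63.16 / 34.13 = 1.850 mg/L.
Observed yield with endogenous decay: Y_obs = Y / (1 + k_d·θ_c) = 0.432 / (1 + 0.0531 × 14.3) = 0.432 / 1.759 = 0.2455 g VSS/g BOD₅.
Substrate removed = Q·(S₀ − S) = 396 m³/d × (986 − 1.85) g/m³ = 3.9×10^5 g/d = 389.7 kg/d.
Net biomass production P_X = Y_obs × Q·(S₀ − S) = 0.2455 × 389.7 = 95.70 kg VSS/d.

P_X ≈ 95.7 kg VSS/d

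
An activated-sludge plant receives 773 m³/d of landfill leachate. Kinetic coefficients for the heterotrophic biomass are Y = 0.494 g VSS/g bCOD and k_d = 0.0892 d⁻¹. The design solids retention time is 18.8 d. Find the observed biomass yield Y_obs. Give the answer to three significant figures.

Y_obs ≈ 0.185 g VSS/g bCOD

Y_obs = Y / (1 + k_d θ_c) = 0.494 / (1 + 0.0892 × 18.8) = 0.494 / 2.677 = 0.1845.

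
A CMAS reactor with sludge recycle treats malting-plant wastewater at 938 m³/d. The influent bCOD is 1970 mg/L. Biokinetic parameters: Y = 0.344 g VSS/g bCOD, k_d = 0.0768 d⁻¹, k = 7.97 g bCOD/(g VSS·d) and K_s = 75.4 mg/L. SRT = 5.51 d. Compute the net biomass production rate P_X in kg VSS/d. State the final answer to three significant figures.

P_X ≈ 445 kg VSS/d

Effluent substrate depends only on kinetics and SRT: S = K_s(1 + k_d θ_c) / [θ_c(Yk − k_d) − 1] = 75.4 × (1 + 0.0768 × 5.51) / [5.51 × (0.344 × 7.97 − 0.0768) − 1] = 107.3 / 13.68 = 7.842 mg/L.
Correct the yield for decay: Y_obs = Y/(1 + k_d θ_c) = 0.344 / (1 + 0.0768 × 5.51) = 0.344 / 1.423 = 0.2417.
Q·(S₀ − S) = 938 × (1970 − 7.84) × 10⁻³ = 1841 kg/d removed.
Biomass produced: P_X = Y_obs·Q·ΔS = 0.2417 × 1841 ≈ 444.9 kg VSS/d.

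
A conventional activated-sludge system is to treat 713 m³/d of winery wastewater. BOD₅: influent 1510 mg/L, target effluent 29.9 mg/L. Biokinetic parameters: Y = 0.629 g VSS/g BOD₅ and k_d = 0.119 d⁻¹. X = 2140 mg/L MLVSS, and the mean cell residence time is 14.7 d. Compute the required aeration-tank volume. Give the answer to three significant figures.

Rearranging the biomass balance for a CMAS with decay, V = Y·Q·ΔS·θ_c / [X·(1+k_d θ_c)] = 0.629 × 713 × (1510 − 29.9) × 14.7 / [2140 × (1 + 0.119 × 14.7)] = 9.76×10^6 / 5884 = 1658 m³.

V ≈ 1660 m³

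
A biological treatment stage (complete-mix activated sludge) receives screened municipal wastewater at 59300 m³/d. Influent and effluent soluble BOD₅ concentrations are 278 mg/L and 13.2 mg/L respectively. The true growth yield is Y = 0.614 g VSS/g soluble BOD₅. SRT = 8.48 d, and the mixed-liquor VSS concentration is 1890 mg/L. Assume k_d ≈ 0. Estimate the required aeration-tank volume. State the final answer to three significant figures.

V ≈ 43300 m³

V·X = Y·Q·ΔS·θ_c gives V = 0.614 × 59300 × (278 − 13.2) × 8.48 / 1890 = 43259 m³.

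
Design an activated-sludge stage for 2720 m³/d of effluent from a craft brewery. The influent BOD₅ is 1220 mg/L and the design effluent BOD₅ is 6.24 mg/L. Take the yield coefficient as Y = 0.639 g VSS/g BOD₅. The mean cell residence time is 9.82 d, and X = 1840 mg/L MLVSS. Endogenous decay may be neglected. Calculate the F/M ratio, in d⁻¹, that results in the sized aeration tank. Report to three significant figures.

F/M ≈ 0.160 d⁻¹

V·X = Y·Q·ΔS·θ_c gives V = 0.639 × 2720 × (1220 − 6.24) × 9.82 / 1840 = 11259 m³.
F/M = Q·S₀ / (V·X) = 2720 × 1220 / (11259 × 1840) = 0.1602 g BOD₅·(g VSS·d)⁻¹.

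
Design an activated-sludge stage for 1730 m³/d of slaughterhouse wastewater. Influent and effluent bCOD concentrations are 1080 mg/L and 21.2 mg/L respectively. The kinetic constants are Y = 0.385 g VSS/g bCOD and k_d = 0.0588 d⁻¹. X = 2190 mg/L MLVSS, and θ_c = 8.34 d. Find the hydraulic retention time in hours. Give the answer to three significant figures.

τ ≈ 25.0 h

Rearranging the biomass balance for a CMAS with decay, V = Y·Q·ΔS·θ_c / [X·(1+k_d θ_c)] = 0.385 × 1730 × (1080 − 21.2) × 8.34 / [2190 × (1 + 0.0588 × 8.34)] = 5.88×10^6 / 3264 = 1802 m³.
τ = V/Q = 1802/1730 = 1.042 d, or 25.00 h.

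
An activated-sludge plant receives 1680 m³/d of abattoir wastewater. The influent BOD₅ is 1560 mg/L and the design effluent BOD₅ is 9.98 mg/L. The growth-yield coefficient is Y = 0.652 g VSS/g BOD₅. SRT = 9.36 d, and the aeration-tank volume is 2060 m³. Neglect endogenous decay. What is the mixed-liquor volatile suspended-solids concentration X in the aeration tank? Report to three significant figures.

X ≈ 7710 mg/L

Without decay, X = Y Q (S₀−S) θ_c / V = 0.652 × 1680 × (1560 − 9.98) × 9.36 / 2060 = 7714 mg/L.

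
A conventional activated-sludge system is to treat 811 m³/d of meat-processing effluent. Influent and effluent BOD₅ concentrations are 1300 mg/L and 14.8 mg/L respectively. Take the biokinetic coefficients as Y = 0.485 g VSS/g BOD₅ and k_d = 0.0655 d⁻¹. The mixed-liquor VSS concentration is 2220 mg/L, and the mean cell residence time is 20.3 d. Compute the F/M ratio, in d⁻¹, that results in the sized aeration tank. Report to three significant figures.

F/M ≈ 0.239 d⁻¹

Rearranging the biomass balance for a CMAS with decay, V = Y·Q·ΔS·θ_c / [X·(1+k_d θ_c)] = 0.485 × 811 × (1300 − 14.8) × 20.3 / [2220 × (1 + 0.0655 × 20.3)] = 1.03×10^7 / 5172 = 1984 m³.
F/M = applied load / biomass = Q·S₀/(V·X) = 811 × 1300 / (1984 × 2220) = 0.2393 d⁻¹.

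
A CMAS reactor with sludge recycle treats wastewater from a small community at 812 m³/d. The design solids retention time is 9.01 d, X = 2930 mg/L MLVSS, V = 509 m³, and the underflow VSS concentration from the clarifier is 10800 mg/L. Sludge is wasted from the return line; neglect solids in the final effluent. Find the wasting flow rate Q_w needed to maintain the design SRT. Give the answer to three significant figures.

θ_c = V·X/(Q_w·X_r) when wasting from the recycle, so Q_w = V·X/(θ_c·X_r) = 509.0 × 2930 / (9.01 × 10800) = 15.33 m³/d.

Q_w ≈ 15.3 m³/d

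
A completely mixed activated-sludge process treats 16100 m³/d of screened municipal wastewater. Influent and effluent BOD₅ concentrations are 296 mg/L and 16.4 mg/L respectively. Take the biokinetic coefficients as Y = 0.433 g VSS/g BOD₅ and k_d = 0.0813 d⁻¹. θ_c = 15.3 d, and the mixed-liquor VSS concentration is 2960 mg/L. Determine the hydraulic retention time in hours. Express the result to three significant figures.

Rearranging the biomass balance for a CMAS with decay, V = Y·Q·ΔS·θ_c / [X·(1+k_d θ_c)] = 0.433 × 16100 × (296 − 16.4) × 15.3 / [2960 × (1 + 0.0813 × 15.3)] = 2.98×10^7 / 6642 = 4490 m³.
Hydraulic retention time τ = V/Q = 4490 / 16100 = 0.2789 d = 6.693 h.

τ ≈ 6.69 h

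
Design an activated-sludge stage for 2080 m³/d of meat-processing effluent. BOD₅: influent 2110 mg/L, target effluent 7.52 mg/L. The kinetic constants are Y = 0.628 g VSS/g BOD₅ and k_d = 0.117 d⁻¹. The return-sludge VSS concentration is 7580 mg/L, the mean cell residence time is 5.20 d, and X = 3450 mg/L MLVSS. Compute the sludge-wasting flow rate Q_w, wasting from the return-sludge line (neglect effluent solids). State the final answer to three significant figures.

From the SRT design equation V = Y Q (S₀−S) θ_c / [X (1 + k_d θ_c)] = 0.628 × 2080 × (2110 − 7.52) × 5.20 / [3450 × (1 + 0.117 × 5.20)] = 1.43×10^7 / 5549 = 2574 m³.
θ_c = V·X/(Q_w·X_r) when wasting from the recycle, so Q_w = V·X/(θ_c·X_r) = 2574 × 3450 / (5.20 × 7580) = 225.3 m³/d.

Q_w ≈ 225 m³/d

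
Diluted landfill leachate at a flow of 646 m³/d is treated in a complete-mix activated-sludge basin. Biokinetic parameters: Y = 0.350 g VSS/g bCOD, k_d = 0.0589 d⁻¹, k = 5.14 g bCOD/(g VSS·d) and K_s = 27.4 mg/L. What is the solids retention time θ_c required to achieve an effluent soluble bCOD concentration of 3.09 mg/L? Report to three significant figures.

Specific growth rate at S = 3.09 mg/L: μ = YkS/(K_s+S) = 0.350·5.14·3.09/(27.4+3.09) = 0.1823 d⁻¹.
1/θ_c = 0.1823 − 0.0589 = 0.1234 d⁻¹, so θ_c = 8.102 d.

θ_c ≈ 8.10 d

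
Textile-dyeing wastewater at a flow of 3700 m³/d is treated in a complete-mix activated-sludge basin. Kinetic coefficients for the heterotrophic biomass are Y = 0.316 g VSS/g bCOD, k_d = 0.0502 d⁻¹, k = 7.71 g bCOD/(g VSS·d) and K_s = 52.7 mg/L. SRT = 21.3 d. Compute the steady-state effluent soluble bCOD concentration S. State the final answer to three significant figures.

From the Monod/SRT balance for a CMAS, S = K_s·(1+k_d θ_c)/[θ_c·(Y k − k_d) − 1] = 52.7 × (1 + 0.0502 × 21.3) / [21.3 × (0.316 × 7.71 − 0.0502) − 1] = 109.1 / 49.83 = 2.189 mg/L.

S ≈ 2.19 mg/L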